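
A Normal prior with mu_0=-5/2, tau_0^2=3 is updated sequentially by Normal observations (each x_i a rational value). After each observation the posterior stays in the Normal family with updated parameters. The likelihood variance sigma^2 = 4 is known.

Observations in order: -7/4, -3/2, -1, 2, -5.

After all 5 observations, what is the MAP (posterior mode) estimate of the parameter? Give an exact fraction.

-127/76

obs 1: x=-7/4 → posterior Normal(-61/28, 12/7)
obs 2: x=-3/2 → posterior Normal(-79/40, 6/5)
obs 3: x=-1 → posterior Normal(-7/4, 12/13)
obs 4: x=2 → posterior Normal(-67/64, 3/4)
obs 5: x=-5 → posterior Normal(-127/76, 12/19)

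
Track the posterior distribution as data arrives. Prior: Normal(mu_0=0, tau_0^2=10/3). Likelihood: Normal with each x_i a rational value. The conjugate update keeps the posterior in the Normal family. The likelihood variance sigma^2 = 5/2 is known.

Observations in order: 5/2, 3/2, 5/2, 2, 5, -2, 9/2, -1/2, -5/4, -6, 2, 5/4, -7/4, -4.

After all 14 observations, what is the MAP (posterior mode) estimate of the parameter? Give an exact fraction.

23/59

obs 1: x=5/2 → posterior Normal(10/7, 10/7)
obs 2: x=3/2 → posterior Normal(16/11, 10/11)
obs 3: x=5/2 → posterior Normal(26/15, 2/3)
obs 4: x=2 → posterior Normal(34/19, 10/19)
obs 5: x=5 → posterior Normal(54/23, 10/23)
obs 6: x=-2 → posterior Normal(46/27, 10/27)
obs 7: x=9/2 → posterior Normal(64/31, 10/31)
obs 8: x=-1/2 → posterior Normal(62/35, 2/7)
obs 9: x=-5/4 → posterior Normal(19/13, 10/39)
obs 10: x=-6 → posterior Normal(33/43, 10/43)
obs 11: x=2 → posterior Normal(41/47, 10/47)
obs 12: x=5/4 → posterior Normal(46/51, 10/51)
obs 13: x=-7/4 → posterior Normal(39/55, 2/11)
obs 14: x=-4 → posterior Normal(23/59, 10/59)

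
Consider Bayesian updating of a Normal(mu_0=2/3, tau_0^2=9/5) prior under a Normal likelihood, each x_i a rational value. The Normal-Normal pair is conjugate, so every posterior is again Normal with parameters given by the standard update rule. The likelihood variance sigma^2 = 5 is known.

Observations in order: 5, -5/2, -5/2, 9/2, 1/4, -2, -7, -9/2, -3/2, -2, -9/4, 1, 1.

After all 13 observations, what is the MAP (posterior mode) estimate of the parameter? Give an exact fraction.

obs 1: x=5 → posterior Normal(185/102, 45/34)
obs 2: x=-5/2 → posterior Normal(235/258, 45/43)
obs 3: x=-5/2 → posterior Normal(25/78, 45/52)
obs 4: x=9/2 → posterior Normal(343/366, 45/61)
obs 5: x=1/4 → posterior Normal(713/840, 9/14)
obs 6: x=-2 → posterior Normal(497/948, 45/79)
obs 7: x=-7 → posterior Normal(-259/1056, 45/88)
obs 8: x=-9/2 → posterior Normal(-745/1164, 45/97)
obs 9: x=-3/2 → posterior Normal(-907/1272, 45/106)
obs 10: x=-2 → posterior Normal(-1123/1380, 9/23)
obs 11: x=-9/4 → posterior Normal(-683/744, 45/124)
obs 12: x=1 → posterior Normal(-629/798, 45/133)
obs 13: x=1 → posterior Normal(-575/852, 45/142)

-575/852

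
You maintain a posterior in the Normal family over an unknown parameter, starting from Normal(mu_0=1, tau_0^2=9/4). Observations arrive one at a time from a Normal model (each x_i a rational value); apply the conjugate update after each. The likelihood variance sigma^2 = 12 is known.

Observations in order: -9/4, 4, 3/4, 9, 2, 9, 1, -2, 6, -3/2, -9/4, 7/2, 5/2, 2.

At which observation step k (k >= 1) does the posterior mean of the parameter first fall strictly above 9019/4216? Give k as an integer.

k = 6

obs 1: x=-9/4 → posterior Normal(37/76, 36/19)
obs 2: x=4 → posterior Normal(85/88, 18/11)
obs 3: x=3/4 → posterior Normal(47/50, 36/25)
obs 4: x=9 → posterior Normal(101/56, 9/7)
obs 5: x=2 → posterior Normal(113/62, 36/31)
obs 6: x=9 → posterior Normal(167/68, 18/17)
obs 7: x=1 → posterior Normal(173/74, 36/37)
obs 8: x=-2 → posterior Normal(161/80, 9/10)
obs 9: x=6 → posterior Normal(197/86, 36/43)
obs 10: x=-3/2 → posterior Normal(47/23, 18/23)
obs 11: x=-9/4 → posterior Normal(349/196, 36/49)
obs 12: x=7/2 → posterior Normal(391/208, 9/13)
obs 13: x=5/2 → posterior Normal(421/220, 36/55)
obs 14: x=2 → posterior Normal(445/232, 18/29)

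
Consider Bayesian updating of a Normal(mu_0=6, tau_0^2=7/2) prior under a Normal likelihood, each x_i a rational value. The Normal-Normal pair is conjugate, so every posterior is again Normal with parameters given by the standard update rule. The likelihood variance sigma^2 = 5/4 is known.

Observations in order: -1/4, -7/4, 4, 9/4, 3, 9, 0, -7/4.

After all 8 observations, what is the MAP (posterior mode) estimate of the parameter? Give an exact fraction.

obs 1: x=-1/4 → posterior Normal(53/38, 35/38)
obs 2: x=-7/4 → posterior Normal(2/33, 35/66)
obs 3: x=4 → posterior Normal(58/47, 35/94)
obs 4: x=9/4 → posterior Normal(179/122, 35/122)
obs 5: x=3 → posterior Normal(263/150, 7/30)
obs 6: x=9 → posterior Normal(515/178, 35/178)
obs 7: x=0 → posterior Normal(5/2, 35/206)
obs 8: x=-7/4 → posterior Normal(233/117, 35/234)

233/117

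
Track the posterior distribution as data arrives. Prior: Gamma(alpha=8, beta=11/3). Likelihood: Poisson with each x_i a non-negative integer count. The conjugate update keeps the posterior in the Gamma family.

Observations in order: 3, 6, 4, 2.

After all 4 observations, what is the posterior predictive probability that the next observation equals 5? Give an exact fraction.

15754626312905247348601387656516460005/160059109085386090080713531498405298176

obs 1: x=3 → posterior Gamma(11, 14/3)
obs 2: x=6 → posterior Gamma(17, 17/3)
obs 3: x=4 → posterior Gamma(21, 20/3)
obs 4: x=2 → posterior Gamma(23, 23/3)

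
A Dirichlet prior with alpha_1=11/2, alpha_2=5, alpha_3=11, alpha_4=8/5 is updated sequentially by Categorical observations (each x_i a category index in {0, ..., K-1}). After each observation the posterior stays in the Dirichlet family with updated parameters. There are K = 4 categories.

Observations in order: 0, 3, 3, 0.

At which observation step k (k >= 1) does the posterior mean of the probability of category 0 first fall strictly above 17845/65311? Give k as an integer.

obs 1: x=0 → posterior Dirichlet(13/2, 5, 11, 8/5)
obs 2: x=3 → posterior Dirichlet(13/2, 5, 11, 13/5)
obs 3: x=3 → posterior Dirichlet(13/2, 5, 11, 18/5)
obs 4: x=0 → posterior Dirichlet(15/2, 5, 11, 18/5)

k = 4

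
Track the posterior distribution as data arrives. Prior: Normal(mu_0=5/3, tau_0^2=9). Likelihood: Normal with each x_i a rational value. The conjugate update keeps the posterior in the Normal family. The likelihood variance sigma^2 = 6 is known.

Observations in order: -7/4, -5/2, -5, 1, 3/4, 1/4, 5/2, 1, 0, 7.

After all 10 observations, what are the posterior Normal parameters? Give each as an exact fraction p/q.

obs 1: x=-7/4 → posterior Normal(-23/60, 18/5)
obs 2: x=-5/2 → posterior Normal(-113/96, 9/4)
obs 3: x=-5 → posterior Normal(-293/132, 18/11)
obs 4: x=1 → posterior Normal(-257/168, 9/7)
obs 5: x=3/4 → posterior Normal(-115/102, 18/17)
obs 6: x=1/4 → posterior Normal(-221/240, 9/10)
obs 7: x=5/2 → posterior Normal(-131/276, 18/23)
obs 8: x=1 → posterior Normal(-95/312, 9/13)
obs 9: x=0 → posterior Normal(-95/348, 18/29)
obs 10: x=7 → posterior Normal(157/384, 9/16)

mu_0=157/384, tau_0^2=9/16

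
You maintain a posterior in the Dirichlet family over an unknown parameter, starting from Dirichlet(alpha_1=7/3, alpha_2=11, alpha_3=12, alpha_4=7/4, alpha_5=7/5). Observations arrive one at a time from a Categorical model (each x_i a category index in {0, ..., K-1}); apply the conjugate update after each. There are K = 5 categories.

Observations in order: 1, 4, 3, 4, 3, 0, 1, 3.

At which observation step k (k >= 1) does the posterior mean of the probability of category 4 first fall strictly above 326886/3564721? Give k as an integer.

obs 1: x=1 → posterior Dirichlet(7/3, 12, 12, 7/4, 7/5)
obs 2: x=4 → posterior Dirichlet(7/3, 12, 12, 7/4, 12/5)
obs 3: x=3 → posterior Dirichlet(7/3, 12, 12, 11/4, 12/5)
obs 4: x=4 → posterior Dirichlet(7/3, 12, 12, 11/4, 17/5)
obs 5: x=3 → posterior Dirichlet(7/3, 12, 12, 15/4, 17/5)
obs 6: x=0 → posterior Dirichlet(10/3, 12, 12, 15/4, 17/5)
obs 7: x=1 → posterior Dirichlet(10/3, 13, 12, 15/4, 17/5)
obs 8: x=3 → posterior Dirichlet(10/3, 13, 12, 19/4, 17/5)

k = 4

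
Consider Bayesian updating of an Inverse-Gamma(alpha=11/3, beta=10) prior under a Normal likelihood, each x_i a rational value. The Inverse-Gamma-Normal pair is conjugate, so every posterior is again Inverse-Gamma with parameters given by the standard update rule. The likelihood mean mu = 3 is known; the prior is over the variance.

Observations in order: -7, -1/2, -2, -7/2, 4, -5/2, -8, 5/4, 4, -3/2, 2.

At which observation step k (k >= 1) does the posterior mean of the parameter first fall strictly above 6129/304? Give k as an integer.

obs 1: x=-7 → posterior Inverse-Gamma(25/6, 60)
obs 2: x=-1/2 → posterior Inverse-Gamma(14/3, 529/8)
obs 3: x=-2 → posterior Inverse-Gamma(31/6, 629/8)
obs 4: x=-7/2 → posterior Inverse-Gamma(17/3, 399/4)
obs 5: x=4 → posterior Inverse-Gamma(37/6, 401/4)
obs 6: x=-5/2 → posterior Inverse-Gamma(20/3, 923/8)
obs 7: x=-8 → posterior Inverse-Gamma(43/6, 1407/8)
obs 8: x=5/4 → posterior Inverse-Gamma(23/3, 5677/32)
obs 9: x=4 → posterior Inverse-Gamma(49/6, 5693/32)
obs 10: x=-3/2 → posterior Inverse-Gamma(26/3, 6017/32)
obs 11: x=2 → posterior Inverse-Gamma(55/6, 6033/32)

k = 4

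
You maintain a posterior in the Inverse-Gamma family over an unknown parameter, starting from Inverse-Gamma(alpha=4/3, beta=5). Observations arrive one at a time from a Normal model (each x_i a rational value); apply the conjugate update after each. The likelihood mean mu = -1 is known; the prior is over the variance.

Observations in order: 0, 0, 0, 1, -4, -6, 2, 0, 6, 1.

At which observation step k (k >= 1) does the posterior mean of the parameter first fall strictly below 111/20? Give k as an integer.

obs 1: x=0 → posterior Inverse-Gamma(11/6, 11/2)
obs 2: x=0 → posterior Inverse-Gamma(7/3, 6)
obs 3: x=0 → posterior Inverse-Gamma(17/6, 13/2)
obs 4: x=1 → posterior Inverse-Gamma(10/3, 17/2)
obs 5: x=-4 → posterior Inverse-Gamma(23/6, 13)
obs 6: x=-6 → posterior Inverse-Gamma(13/3, 51/2)
obs 7: x=2 → posterior Inverse-Gamma(29/6, 30)
obs 8: x=0 → posterior Inverse-Gamma(16/3, 61/2)
obs 9: x=6 → posterior Inverse-Gamma(35/6, 55)
obs 10: x=1 → posterior Inverse-Gamma(19/3, 57)

k = 2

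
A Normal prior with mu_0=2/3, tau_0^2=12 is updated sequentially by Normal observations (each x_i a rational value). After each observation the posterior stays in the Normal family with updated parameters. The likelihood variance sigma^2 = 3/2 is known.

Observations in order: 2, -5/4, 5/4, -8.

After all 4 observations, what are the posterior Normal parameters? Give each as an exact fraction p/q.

mu_0=-142/99, tau_0^2=4/11

obs 1: x=2 → posterior Normal(50/27, 4/3)
obs 2: x=-5/4 → posterior Normal(20/51, 12/17)
obs 3: x=5/4 → posterior Normal(2/3, 12/25)
obs 4: x=-8 → posterior Normal(-142/99, 4/11)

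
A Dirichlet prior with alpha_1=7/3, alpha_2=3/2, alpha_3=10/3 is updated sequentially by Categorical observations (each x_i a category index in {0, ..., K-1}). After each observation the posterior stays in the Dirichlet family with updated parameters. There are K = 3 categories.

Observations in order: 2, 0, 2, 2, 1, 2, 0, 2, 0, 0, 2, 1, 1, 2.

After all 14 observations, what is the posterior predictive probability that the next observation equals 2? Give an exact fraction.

obs 1: x=2 → posterior Dirichlet(7/3, 3/2, 13/3)
obs 2: x=0 → posterior Dirichlet(10/3, 3/2, 13/3)
obs 3: x=2 → posterior Dirichlet(10/3, 3/2, 16/3)
obs 4: x=2 → posterior Dirichlet(10/3, 3/2, 19/3)
obs 5: x=1 → posterior Dirichlet(10/3, 5/2, 19/3)
obs 6: x=2 → posterior Dirichlet(10/3, 5/2, 22/3)
obs 7: x=0 → posterior Dirichlet(13/3, 5/2, 22/3)
obs 8: x=2 → posterior Dirichlet(13/3, 5/2, 25/3)
obs 9: x=0 → posterior Dirichlet(16/3, 5/2, 25/3)
obs 10: x=0 → posterior Dirichlet(19/3, 5/2, 25/3)
obs 11: x=2 → posterior Dirichlet(19/3, 5/2, 28/3)
obs 12: x=1 → posterior Dirichlet(19/3, 7/2, 28/3)
obs 13: x=1 → posterior Dirichlet(19/3, 9/2, 28/3)
obs 14: x=2 → posterior Dirichlet(19/3, 9/2, 31/3)

62/127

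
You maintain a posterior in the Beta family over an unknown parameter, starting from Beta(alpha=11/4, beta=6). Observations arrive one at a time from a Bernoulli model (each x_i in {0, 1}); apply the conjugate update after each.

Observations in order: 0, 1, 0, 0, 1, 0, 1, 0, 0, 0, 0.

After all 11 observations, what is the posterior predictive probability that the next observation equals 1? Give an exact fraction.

23/79

obs 1: x=0 → posterior Beta(11/4, 7)
obs 2: x=1 → posterior Beta(15/4, 7)
obs 3: x=0 → posterior Beta(15/4, 8)
obs 4: x=0 → posterior Beta(15/4, 9)
obs 5: x=1 → posterior Beta(19/4, 9)
obs 6: x=0 → posterior Beta(19/4, 10)
obs 7: x=1 → posterior Beta(23/4, 10)
obs 8: x=0 → posterior Beta(23/4, 11)
obs 9: x=0 → posterior Beta(23/4, 12)
obs 10: x=0 → posterior Beta(23/4, 13)
obs 11: x=0 → posterior Beta(23/4, 14)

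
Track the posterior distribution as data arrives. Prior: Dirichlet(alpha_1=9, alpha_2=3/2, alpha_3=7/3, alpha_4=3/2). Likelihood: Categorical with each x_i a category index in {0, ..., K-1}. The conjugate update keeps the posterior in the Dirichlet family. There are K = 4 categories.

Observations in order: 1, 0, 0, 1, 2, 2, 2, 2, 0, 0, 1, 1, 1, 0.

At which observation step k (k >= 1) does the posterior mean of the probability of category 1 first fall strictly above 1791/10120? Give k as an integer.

obs 1: x=1 → posterior Dirichlet(9, 5/2, 7/3, 3/2)
obs 2: x=0 → posterior Dirichlet(10, 5/2, 7/3, 3/2)
obs 3: x=0 → posterior Dirichlet(11, 5/2, 7/3, 3/2)
obs 4: x=1 → posterior Dirichlet(11, 7/2, 7/3, 3/2)
obs 5: x=2 → posterior Dirichlet(11, 7/2, 10/3, 3/2)
obs 6: x=2 → posterior Dirichlet(11, 7/2, 13/3, 3/2)
obs 7: x=2 → posterior Dirichlet(11, 7/2, 16/3, 3/2)
obs 8: x=2 → posterior Dirichlet(11, 7/2, 19/3, 3/2)
obs 9: x=0 → posterior Dirichlet(12, 7/2, 19/3, 3/2)
obs 10: x=0 → posterior Dirichlet(13, 7/2, 19/3, 3/2)
obs 11: x=1 → posterior Dirichlet(13, 9/2, 19/3, 3/2)
obs 12: x=1 → posterior Dirichlet(13, 11/2, 19/3, 3/2)
obs 13: x=1 → posterior Dirichlet(13, 13/2, 19/3, 3/2)
obs 14: x=0 → posterior Dirichlet(14, 13/2, 19/3, 3/2)

k = 4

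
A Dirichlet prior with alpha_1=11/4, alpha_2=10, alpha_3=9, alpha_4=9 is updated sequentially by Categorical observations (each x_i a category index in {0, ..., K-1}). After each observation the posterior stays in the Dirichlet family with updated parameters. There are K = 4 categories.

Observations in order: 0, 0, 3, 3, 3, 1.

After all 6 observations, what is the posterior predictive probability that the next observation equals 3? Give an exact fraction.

obs 1: x=0 → posterior Dirichlet(15/4, 10, 9, 9)
obs 2: x=0 → posterior Dirichlet(19/4, 10, 9, 9)
obs 3: x=3 → posterior Dirichlet(19/4, 10, 9, 10)
obs 4: x=3 → posterior Dirichlet(19/4, 10, 9, 11)
obs 5: x=3 → posterior Dirichlet(19/4, 10, 9, 12)
obs 6: x=1 → posterior Dirichlet(19/4, 11, 9, 12)

16/49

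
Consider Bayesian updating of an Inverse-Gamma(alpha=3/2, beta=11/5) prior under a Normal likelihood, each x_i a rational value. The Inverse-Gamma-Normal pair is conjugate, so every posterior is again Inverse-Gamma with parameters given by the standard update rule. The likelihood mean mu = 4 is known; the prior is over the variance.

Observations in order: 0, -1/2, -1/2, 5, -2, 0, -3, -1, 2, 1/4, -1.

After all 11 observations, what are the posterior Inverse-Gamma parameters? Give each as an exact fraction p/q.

obs 1: x=0 → posterior Inverse-Gamma(2, 51/5)
obs 2: x=-1/2 → posterior Inverse-Gamma(5/2, 813/40)
obs 3: x=-1/2 → posterior Inverse-Gamma(3, 609/20)
obs 4: x=5 → posterior Inverse-Gamma(7/2, 619/20)
obs 5: x=-2 → posterior Inverse-Gamma(4, 979/20)
obs 6: x=0 → posterior Inverse-Gamma(9/2, 1139/20)
obs 7: x=-3 → posterior Inverse-Gamma(5, 1629/20)
obs 8: x=-1 → posterior Inverse-Gamma(11/2, 1879/20)
obs 9: x=2 → posterior Inverse-Gamma(6, 1919/20)
obs 10: x=1/4 → posterior Inverse-Gamma(13/2, 16477/160)
obs 11: x=-1 → posterior Inverse-Gamma(7, 18477/160)

alpha=7, beta=18477/160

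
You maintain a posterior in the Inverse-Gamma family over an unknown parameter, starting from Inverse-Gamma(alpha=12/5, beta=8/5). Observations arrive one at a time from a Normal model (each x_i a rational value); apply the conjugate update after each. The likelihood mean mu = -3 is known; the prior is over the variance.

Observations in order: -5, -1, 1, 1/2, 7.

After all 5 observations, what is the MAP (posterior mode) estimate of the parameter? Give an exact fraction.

2789/236

obs 1: x=-5 → posterior Inverse-Gamma(29/10, 18/5)
obs 2: x=-1 → posterior Inverse-Gamma(17/5, 28/5)
obs 3: x=1 → posterior Inverse-Gamma(39/10, 68/5)
obs 4: x=1/2 → posterior Inverse-Gamma(22/5, 789/40)
obs 5: x=7 → posterior Inverse-Gamma(49/10, 2789/40)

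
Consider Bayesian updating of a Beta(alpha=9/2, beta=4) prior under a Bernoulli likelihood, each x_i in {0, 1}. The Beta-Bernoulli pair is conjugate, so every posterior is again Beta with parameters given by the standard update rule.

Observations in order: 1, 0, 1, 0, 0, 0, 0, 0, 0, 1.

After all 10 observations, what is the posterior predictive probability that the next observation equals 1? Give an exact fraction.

obs 1: x=1 → posterior Beta(11/2, 4)
obs 2: x=0 → posterior Beta(11/2, 5)
obs 3: x=1 → posterior Beta(13/2, 5)
obs 4: x=0 → posterior Beta(13/2, 6)
obs 5: x=0 → posterior Beta(13/2, 7)
obs 6: x=0 → posterior Beta(13/2, 8)
obs 7: x=0 → posterior Beta(13/2, 9)
obs 8: x=0 → posterior Beta(13/2, 10)
obs 9: x=0 → posterior Beta(13/2, 11)
obs 10: x=1 → posterior Beta(15/2, 11)

15/37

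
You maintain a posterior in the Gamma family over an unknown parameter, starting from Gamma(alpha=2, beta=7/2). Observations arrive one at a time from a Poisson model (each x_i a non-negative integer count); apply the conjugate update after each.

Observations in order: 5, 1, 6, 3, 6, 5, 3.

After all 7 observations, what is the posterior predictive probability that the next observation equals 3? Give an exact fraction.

4253657180207105551849483212757297725900513408/19895113660064588580108197261066338165074766609

obs 1: x=5 → posterior Gamma(7, 9/2)
obs 2: x=1 → posterior Gamma(8, 11/2)
obs 3: x=6 → posterior Gamma(14, 13/2)
obs 4: x=3 → posterior Gamma(17, 15/2)
obs 5: x=6 → posterior Gamma(23, 17/2)
obs 6: x=5 → posterior Gamma(28, 19/2)
obs 7: x=3 → posterior Gamma(31, 21/2)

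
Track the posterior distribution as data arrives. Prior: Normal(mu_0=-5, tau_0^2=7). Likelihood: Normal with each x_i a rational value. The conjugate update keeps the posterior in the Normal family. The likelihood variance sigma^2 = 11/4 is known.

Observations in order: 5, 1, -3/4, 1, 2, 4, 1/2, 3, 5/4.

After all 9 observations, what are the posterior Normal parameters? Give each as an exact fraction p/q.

obs 1: x=5 → posterior Normal(85/39, 77/39)
obs 2: x=1 → posterior Normal(113/67, 77/67)
obs 3: x=-3/4 → posterior Normal(92/95, 77/95)
obs 4: x=1 → posterior Normal(40/41, 77/123)
obs 5: x=2 → posterior Normal(176/151, 77/151)
obs 6: x=4 → posterior Normal(288/179, 77/179)
obs 7: x=1/2 → posterior Normal(302/207, 77/207)
obs 8: x=3 → posterior Normal(386/235, 77/235)
obs 9: x=5/4 → posterior Normal(421/263, 77/263)

mu_0=421/263, tau_0^2=77/263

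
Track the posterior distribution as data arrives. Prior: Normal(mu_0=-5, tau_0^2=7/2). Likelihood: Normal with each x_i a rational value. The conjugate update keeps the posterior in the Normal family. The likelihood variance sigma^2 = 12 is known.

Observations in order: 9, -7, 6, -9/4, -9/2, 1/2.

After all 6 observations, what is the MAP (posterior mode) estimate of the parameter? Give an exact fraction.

-431/264

obs 1: x=9 → posterior Normal(-57/31, 84/31)
obs 2: x=-7 → posterior Normal(-53/19, 42/19)
obs 3: x=6 → posterior Normal(-64/45, 28/15)
obs 4: x=-9/4 → posterior Normal(-319/208, 21/13)
obs 5: x=-9/2 → posterior Normal(-445/236, 84/59)
obs 6: x=1/2 → posterior Normal(-431/264, 14/11)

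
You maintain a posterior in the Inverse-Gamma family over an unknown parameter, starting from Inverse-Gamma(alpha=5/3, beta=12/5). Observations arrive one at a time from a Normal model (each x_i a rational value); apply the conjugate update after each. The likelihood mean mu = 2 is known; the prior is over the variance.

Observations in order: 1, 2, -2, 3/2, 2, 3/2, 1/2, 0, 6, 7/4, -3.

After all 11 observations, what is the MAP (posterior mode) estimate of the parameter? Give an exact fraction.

obs 1: x=1 → posterior Inverse-Gamma(13/6, 29/10)
obs 2: x=2 → posterior Inverse-Gamma(8/3, 29/10)
obs 3: x=-2 → posterior Inverse-Gamma(19/6, 109/10)
obs 4: x=3/2 → posterior Inverse-Gamma(11/3, 441/40)
obs 5: x=2 → posterior Inverse-Gamma(25/6, 441/40)
obs 6: x=3/2 → posterior Inverse-Gamma(14/3, 223/20)
obs 7: x=1/2 → posterior Inverse-Gamma(31/6, 491/40)
obs 8: x=0 → posterior Inverse-Gamma(17/3, 571/40)
obs 9: x=6 → posterior Inverse-Gamma(37/6, 891/40)
obs 10: x=7/4 → posterior Inverse-Gamma(20/3, 3569/160)
obs 11: x=-3 → posterior Inverse-Gamma(43/6, 5569/160)

16707/3920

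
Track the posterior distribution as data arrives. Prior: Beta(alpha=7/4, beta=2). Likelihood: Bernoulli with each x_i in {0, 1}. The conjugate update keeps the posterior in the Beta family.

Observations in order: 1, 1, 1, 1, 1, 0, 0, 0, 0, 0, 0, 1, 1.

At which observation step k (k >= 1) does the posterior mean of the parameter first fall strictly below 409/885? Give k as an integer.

obs 1: x=1 → posterior Beta(11/4, 2)
obs 2: x=1 → posterior Beta(15/4, 2)
obs 3: x=1 → posterior Beta(19/4, 2)
obs 4: x=1 → posterior Beta(23/4, 2)
obs 5: x=1 → posterior Beta(27/4, 2)
obs 6: x=0 → posterior Beta(27/4, 3)
obs 7: x=0 → posterior Beta(27/4, 4)
obs 8: x=0 → posterior Beta(27/4, 5)
obs 9: x=0 → posterior Beta(27/4, 6)
obs 10: x=0 → posterior Beta(27/4, 7)
obs 11: x=0 → posterior Beta(27/4, 8)
obs 12: x=1 → posterior Beta(31/4, 8)
obs 13: x=1 → posterior Beta(35/4, 8)

k = 11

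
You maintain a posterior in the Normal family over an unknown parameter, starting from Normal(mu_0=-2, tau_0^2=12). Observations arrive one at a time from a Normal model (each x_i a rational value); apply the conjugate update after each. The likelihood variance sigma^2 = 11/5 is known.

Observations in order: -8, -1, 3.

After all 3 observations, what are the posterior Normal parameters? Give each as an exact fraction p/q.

mu_0=-2, tau_0^2=132/191

obs 1: x=-8 → posterior Normal(-502/71, 132/71)
obs 2: x=-1 → posterior Normal(-562/131, 132/131)
obs 3: x=3 → posterior Normal(-2, 132/191)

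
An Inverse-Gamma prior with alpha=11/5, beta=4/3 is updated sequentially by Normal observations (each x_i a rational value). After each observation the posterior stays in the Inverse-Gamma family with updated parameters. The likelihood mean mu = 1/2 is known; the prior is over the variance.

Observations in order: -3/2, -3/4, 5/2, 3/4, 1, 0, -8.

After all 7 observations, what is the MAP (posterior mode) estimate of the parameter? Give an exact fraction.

10205/1608

obs 1: x=-3/2 → posterior Inverse-Gamma(27/10, 10/3)
obs 2: x=-3/4 → posterior Inverse-Gamma(16/5, 395/96)
obs 3: x=5/2 → posterior Inverse-Gamma(37/10, 587/96)
obs 4: x=3/4 → posterior Inverse-Gamma(21/5, 295/48)
obs 5: x=1 → posterior Inverse-Gamma(47/10, 301/48)
obs 6: x=0 → posterior Inverse-Gamma(26/5, 307/48)
obs 7: x=-8 → posterior Inverse-Gamma(57/10, 2041/48)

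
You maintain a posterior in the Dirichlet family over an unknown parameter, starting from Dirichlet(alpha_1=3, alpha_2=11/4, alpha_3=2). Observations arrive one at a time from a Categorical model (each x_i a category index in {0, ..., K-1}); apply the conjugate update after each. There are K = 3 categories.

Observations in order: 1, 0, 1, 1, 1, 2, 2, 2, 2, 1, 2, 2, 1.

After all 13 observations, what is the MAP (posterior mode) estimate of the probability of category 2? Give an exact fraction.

obs 1: x=1 → posterior Dirichlet(3, 15/4, 2)
obs 2: x=0 → posterior Dirichlet(4, 15/4, 2)
obs 3: x=1 → posterior Dirichlet(4, 19/4, 2)
obs 4: x=1 → posterior Dirichlet(4, 23/4, 2)
obs 5: x=1 → posterior Dirichlet(4, 27/4, 2)
obs 6: x=2 → posterior Dirichlet(4, 27/4, 3)
obs 7: x=2 → posterior Dirichlet(4, 27/4, 4)
obs 8: x=2 → posterior Dirichlet(4, 27/4, 5)
obs 9: x=2 → posterior Dirichlet(4, 27/4, 6)
obs 10: x=1 → posterior Dirichlet(4, 31/4, 6)
obs 11: x=2 → posterior Dirichlet(4, 31/4, 7)
obs 12: x=2 → posterior Dirichlet(4, 31/4, 8)
obs 13: x=1 → posterior Dirichlet(4, 35/4, 8)

28/71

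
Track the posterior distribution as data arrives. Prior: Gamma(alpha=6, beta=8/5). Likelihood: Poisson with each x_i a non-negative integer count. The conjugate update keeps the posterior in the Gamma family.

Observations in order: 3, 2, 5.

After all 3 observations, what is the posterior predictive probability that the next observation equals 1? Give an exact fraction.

obs 1: x=3 → posterior Gamma(9, 13/5)
obs 2: x=2 → posterior Gamma(11, 18/5)
obs 3: x=5 → posterior Gamma(16, 23/5)

30663052078404993244805/249785112406681156845568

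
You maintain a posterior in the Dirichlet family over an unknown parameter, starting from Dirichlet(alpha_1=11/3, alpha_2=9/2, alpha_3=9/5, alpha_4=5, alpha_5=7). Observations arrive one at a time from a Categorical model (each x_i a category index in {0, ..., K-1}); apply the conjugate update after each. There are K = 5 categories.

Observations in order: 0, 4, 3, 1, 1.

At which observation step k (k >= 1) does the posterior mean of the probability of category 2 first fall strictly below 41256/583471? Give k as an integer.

obs 1: x=0 → posterior Dirichlet(14/3, 9/2, 9/5, 5, 7)
obs 2: x=4 → posterior Dirichlet(14/3, 9/2, 9/5, 5, 8)
obs 3: x=3 → posterior Dirichlet(14/3, 9/2, 9/5, 6, 8)
obs 4: x=1 → posterior Dirichlet(14/3, 11/2, 9/5, 6, 8)
obs 5: x=1 → posterior Dirichlet(14/3, 13/2, 9/5, 6, 8)

k = 4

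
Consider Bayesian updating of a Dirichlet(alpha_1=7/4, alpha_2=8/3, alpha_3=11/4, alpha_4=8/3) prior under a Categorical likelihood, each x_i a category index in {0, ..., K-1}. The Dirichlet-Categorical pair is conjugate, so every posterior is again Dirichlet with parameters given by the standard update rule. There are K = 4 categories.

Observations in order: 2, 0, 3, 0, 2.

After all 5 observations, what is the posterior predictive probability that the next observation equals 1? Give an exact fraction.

obs 1: x=2 → posterior Dirichlet(7/4, 8/3, 15/4, 8/3)
obs 2: x=0 → posterior Dirichlet(11/4, 8/3, 15/4, 8/3)
obs 3: x=3 → posterior Dirichlet(11/4, 8/3, 15/4, 11/3)
obs 4: x=0 → posterior Dirichlet(15/4, 8/3, 15/4, 11/3)
obs 5: x=2 → posterior Dirichlet(15/4, 8/3, 19/4, 11/3)

16/89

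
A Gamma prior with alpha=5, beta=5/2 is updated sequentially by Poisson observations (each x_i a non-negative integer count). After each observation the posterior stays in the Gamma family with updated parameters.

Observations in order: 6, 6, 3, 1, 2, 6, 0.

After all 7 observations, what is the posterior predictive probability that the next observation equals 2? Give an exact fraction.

obs 1: x=6 → posterior Gamma(11, 7/2)
obs 2: x=6 → posterior Gamma(17, 9/2)
obs 3: x=3 → posterior Gamma(20, 11/2)
obs 4: x=1 → posterior Gamma(21, 13/2)
obs 5: x=2 → posterior Gamma(23, 15/2)
obs 6: x=6 → posterior Gamma(29, 17/2)
obs 7: x=0 → posterior Gamma(29, 19/2)

7035296756861748669810290592391647903820/32484552023820148703640359334962256582207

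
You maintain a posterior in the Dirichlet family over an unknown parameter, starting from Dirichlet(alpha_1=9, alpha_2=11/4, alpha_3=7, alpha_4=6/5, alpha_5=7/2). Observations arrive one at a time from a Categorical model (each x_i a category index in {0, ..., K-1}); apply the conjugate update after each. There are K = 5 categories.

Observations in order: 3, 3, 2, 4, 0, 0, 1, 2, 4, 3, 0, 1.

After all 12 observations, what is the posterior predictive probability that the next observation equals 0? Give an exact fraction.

240/709

obs 1: x=3 → posterior Dirichlet(9, 11/4, 7, 11/5, 7/2)
obs 2: x=3 → posterior Dirichlet(9, 11/4, 7, 16/5, 7/2)
obs 3: x=2 → posterior Dirichlet(9, 11/4, 8, 16/5, 7/2)
obs 4: x=4 → posterior Dirichlet(9, 11/4, 8, 16/5, 9/2)
obs 5: x=0 → posterior Dirichlet(10, 11/4, 8, 16/5, 9/2)
obs 6: x=0 → posterior Dirichlet(11, 11/4, 8, 16/5, 9/2)
obs 7: x=1 → posterior Dirichlet(11, 15/4, 8, 16/5, 9/2)
obs 8: x=2 → posterior Dirichlet(11, 15/4, 9, 16/5, 9/2)
obs 9: x=4 → posterior Dirichlet(11, 15/4, 9, 16/5, 11/2)
obs 10: x=3 → posterior Dirichlet(11, 15/4, 9, 21/5, 11/2)
obs 11: x=0 → posterior Dirichlet(12, 15/4, 9, 21/5, 11/2)
obs 12: x=1 → posterior Dirichlet(12, 19/4, 9, 21/5, 11/2)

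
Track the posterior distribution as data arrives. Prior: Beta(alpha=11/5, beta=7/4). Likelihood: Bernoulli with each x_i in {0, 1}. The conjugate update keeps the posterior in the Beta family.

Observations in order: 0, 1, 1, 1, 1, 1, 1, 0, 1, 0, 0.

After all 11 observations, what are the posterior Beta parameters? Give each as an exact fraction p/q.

obs 1: x=0 → posterior Beta(11/5, 11/4)
obs 2: x=1 → posterior Beta(16/5, 11/4)
obs 3: x=1 → posterior Beta(21/5, 11/4)
obs 4: x=1 → posterior Beta(26/5, 11/4)
obs 5: x=1 → posterior Beta(31/5, 11/4)
obs 6: x=1 → posterior Beta(36/5, 11/4)
obs 7: x=1 → posterior Beta(41/5, 11/4)
obs 8: x=0 → posterior Beta(41/5, 15/4)
obs 9: x=1 → posterior Beta(46/5, 15/4)
obs 10: x=0 → posterior Beta(46/5, 19/4)
obs 11: x=0 → posterior Beta(46/5, 23/4)

alpha=46/5, beta=23/4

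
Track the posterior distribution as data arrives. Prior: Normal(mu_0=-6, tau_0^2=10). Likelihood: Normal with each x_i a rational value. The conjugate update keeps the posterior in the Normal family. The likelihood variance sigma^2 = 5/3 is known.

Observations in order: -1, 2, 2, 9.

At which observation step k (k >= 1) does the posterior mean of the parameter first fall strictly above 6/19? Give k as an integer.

obs 1: x=-1 → posterior Normal(-12/7, 10/7)
obs 2: x=2 → posterior Normal(0, 10/13)
obs 3: x=2 → posterior Normal(12/19, 10/19)
obs 4: x=9 → posterior Normal(66/25, 2/5)

k = 3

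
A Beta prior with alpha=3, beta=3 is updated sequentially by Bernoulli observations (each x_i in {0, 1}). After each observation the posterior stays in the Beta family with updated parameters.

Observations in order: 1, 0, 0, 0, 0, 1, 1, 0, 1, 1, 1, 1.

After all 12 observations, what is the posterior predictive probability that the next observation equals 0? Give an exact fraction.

4/9

obs 1: x=1 → posterior Beta(4, 3)
obs 2: x=0 → posterior Beta(4, 4)
obs 3: x=0 → posterior Beta(4, 5)
obs 4: x=0 → posterior Beta(4, 6)
obs 5: x=0 → posterior Beta(4, 7)
obs 6: x=1 → posterior Beta(5, 7)
obs 7: x=1 → posterior Beta(6, 7)
obs 8: x=0 → posterior Beta(6, 8)
obs 9: x=1 → posterior Beta(7, 8)
obs 10: x=1 → posterior Beta(8, 8)
obs 11: x=1 → posterior Beta(9, 8)
obs 12: x=1 → posterior Beta(10, 8)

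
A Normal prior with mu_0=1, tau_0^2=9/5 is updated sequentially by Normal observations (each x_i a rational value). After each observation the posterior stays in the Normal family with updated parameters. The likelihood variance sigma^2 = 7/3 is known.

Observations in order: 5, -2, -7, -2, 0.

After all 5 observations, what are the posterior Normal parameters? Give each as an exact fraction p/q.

obs 1: x=5 → posterior Normal(85/31, 63/62)
obs 2: x=-2 → posterior Normal(116/89, 63/89)
obs 3: x=-7 → posterior Normal(-73/116, 63/116)
obs 4: x=-2 → posterior Normal(-127/143, 63/143)
obs 5: x=0 → posterior Normal(-127/170, 63/170)

mu_0=-127/170, tau_0^2=63/170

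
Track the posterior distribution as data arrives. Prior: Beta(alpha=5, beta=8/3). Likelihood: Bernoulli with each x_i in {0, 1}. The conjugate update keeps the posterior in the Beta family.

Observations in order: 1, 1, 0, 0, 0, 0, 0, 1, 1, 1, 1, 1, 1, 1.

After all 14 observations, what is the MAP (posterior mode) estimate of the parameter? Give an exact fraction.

39/59

obs 1: x=1 → posterior Beta(6, 8/3)
obs 2: x=1 → posterior Beta(7, 8/3)
obs 3: x=0 → posterior Beta(7, 11/3)
obs 4: x=0 → posterior Beta(7, 14/3)
obs 5: x=0 → posterior Beta(7, 17/3)
obs 6: x=0 → posterior Beta(7, 20/3)
obs 7: x=0 → posterior Beta(7, 23/3)
obs 8: x=1 → posterior Beta(8, 23/3)
obs 9: x=1 → posterior Beta(9, 23/3)
obs 10: x=1 → posterior Beta(10, 23/3)
obs 11: x=1 → posterior Beta(11, 23/3)
obs 12: x=1 → posterior Beta(12, 23/3)
obs 13: x=1 → posterior Beta(13, 23/3)
obs 14: x=1 → posterior Beta(14, 23/3)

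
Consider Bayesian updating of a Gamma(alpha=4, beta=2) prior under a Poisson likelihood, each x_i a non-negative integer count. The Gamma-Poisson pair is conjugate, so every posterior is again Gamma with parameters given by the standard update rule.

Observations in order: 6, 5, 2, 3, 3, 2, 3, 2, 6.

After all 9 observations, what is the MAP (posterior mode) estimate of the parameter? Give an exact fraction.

35/11

obs 1: x=6 → posterior Gamma(10, 3)
obs 2: x=5 → posterior Gamma(15, 4)
obs 3: x=2 → posterior Gamma(17, 5)
obs 4: x=3 → posterior Gamma(20, 6)
obs 5: x=3 → posterior Gamma(23, 7)
obs 6: x=2 → posterior Gamma(25, 8)
obs 7: x=3 → posterior Gamma(28, 9)
obs 8: x=2 → posterior Gamma(30, 10)
obs 9: x=6 → posterior Gamma(36, 11)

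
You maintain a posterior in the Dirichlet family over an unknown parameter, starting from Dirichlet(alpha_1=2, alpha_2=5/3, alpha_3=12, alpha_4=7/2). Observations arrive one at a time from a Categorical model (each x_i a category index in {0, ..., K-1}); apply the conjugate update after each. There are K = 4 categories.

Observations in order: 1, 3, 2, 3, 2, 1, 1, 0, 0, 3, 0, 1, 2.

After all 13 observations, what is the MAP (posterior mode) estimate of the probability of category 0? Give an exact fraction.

obs 1: x=1 → posterior Dirichlet(2, 8/3, 12, 7/2)
obs 2: x=3 → posterior Dirichlet(2, 8/3, 12, 9/2)
obs 3: x=2 → posterior Dirichlet(2, 8/3, 13, 9/2)
obs 4: x=3 → posterior Dirichlet(2, 8/3, 13, 11/2)
obs 5: x=2 → posterior Dirichlet(2, 8/3, 14, 11/2)
obs 6: x=1 → posterior Dirichlet(2, 11/3, 14, 11/2)
obs 7: x=1 → posterior Dirichlet(2, 14/3, 14, 11/2)
obs 8: x=0 → posterior Dirichlet(3, 14/3, 14, 11/2)
obs 9: x=0 → posterior Dirichlet(4, 14/3, 14, 11/2)
obs 10: x=3 → posterior Dirichlet(4, 14/3, 14, 13/2)
obs 11: x=0 → posterior Dirichlet(5, 14/3, 14, 13/2)
obs 12: x=1 → posterior Dirichlet(5, 17/3, 14, 13/2)
obs 13: x=2 → posterior Dirichlet(5, 17/3, 15, 13/2)

24/169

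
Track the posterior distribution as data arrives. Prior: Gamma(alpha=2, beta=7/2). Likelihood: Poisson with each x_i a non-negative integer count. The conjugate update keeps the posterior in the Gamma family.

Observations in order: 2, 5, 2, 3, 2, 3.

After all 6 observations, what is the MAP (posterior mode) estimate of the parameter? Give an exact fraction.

obs 1: x=2 → posterior Gamma(4, 9/2)
obs 2: x=5 → posterior Gamma(9, 11/2)
obs 3: x=2 → posterior Gamma(11, 13/2)
obs 4: x=3 → posterior Gamma(14, 15/2)
obs 5: x=2 → posterior Gamma(16, 17/2)
obs 6: x=3 → posterior Gamma(19, 19/2)

36/19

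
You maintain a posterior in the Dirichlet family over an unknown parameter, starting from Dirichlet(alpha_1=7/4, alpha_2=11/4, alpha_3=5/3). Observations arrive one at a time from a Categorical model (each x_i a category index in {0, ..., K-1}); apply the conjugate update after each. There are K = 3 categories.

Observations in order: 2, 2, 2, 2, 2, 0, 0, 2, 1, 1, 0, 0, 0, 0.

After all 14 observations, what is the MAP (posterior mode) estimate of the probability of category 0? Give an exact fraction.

81/206

obs 1: x=2 → posterior Dirichlet(7/4, 11/4, 8/3)
obs 2: x=2 → posterior Dirichlet(7/4, 11/4, 11/3)
obs 3: x=2 → posterior Dirichlet(7/4, 11/4, 14/3)
obs 4: x=2 → posterior Dirichlet(7/4, 11/4, 17/3)
obs 5: x=2 → posterior Dirichlet(7/4, 11/4, 20/3)
obs 6: x=0 → posterior Dirichlet(11/4, 11/4, 20/3)
obs 7: x=0 → posterior Dirichlet(15/4, 11/4, 20/3)
obs 8: x=2 → posterior Dirichlet(15/4, 11/4, 23/3)
obs 9: x=1 → posterior Dirichlet(15/4, 15/4, 23/3)
obs 10: x=1 → posterior Dirichlet(15/4, 19/4, 23/3)
obs 11: x=0 → posterior Dirichlet(19/4, 19/4, 23/3)
obs 12: x=0 → posterior Dirichlet(23/4, 19/4, 23/3)
obs 13: x=0 → posterior Dirichlet(27/4, 19/4, 23/3)
obs 14: x=0 → posterior Dirichlet(31/4, 19/4, 23/3)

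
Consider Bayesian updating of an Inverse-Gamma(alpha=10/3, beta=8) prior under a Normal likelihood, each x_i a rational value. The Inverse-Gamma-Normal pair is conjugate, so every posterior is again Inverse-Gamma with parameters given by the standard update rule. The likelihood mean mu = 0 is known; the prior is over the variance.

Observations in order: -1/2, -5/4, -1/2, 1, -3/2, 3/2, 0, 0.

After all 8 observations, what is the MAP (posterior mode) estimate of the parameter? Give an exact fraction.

obs 1: x=-1/2 → posterior Inverse-Gamma(23/6, 65/8)
obs 2: x=-5/4 → posterior Inverse-Gamma(13/3, 285/32)
obs 3: x=-1/2 → posterior Inverse-Gamma(29/6, 289/32)
obs 4: x=1 → posterior Inverse-Gamma(16/3, 305/32)
obs 5: x=-3/2 → posterior Inverse-Gamma(35/6, 341/32)
obs 6: x=3/2 → posterior Inverse-Gamma(19/3, 377/32)
obs 7: x=0 → posterior Inverse-Gamma(41/6, 377/32)
obs 8: x=0 → posterior Inverse-Gamma(22/3, 377/32)

1131/800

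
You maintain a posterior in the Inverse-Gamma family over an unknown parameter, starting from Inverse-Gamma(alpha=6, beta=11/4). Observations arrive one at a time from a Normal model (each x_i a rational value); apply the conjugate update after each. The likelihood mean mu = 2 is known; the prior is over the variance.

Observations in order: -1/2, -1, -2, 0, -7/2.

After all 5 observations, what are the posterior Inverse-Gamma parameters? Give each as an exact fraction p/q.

alpha=17/2, beta=71/2

obs 1: x=-1/2 → posterior Inverse-Gamma(13/2, 47/8)
obs 2: x=-1 → posterior Inverse-Gamma(7, 83/8)
obs 3: x=-2 → posterior Inverse-Gamma(15/2, 147/8)
obs 4: x=0 → posterior Inverse-Gamma(8, 163/8)
obs 5: x=-7/2 → posterior Inverse-Gamma(17/2, 71/2)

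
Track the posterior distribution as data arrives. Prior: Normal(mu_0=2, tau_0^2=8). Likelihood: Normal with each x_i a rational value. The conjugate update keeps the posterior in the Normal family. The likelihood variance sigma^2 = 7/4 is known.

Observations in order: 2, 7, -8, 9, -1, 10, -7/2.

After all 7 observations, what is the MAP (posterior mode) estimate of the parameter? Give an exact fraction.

obs 1: x=2 → posterior Normal(2, 56/39)
obs 2: x=7 → posterior Normal(302/71, 56/71)
obs 3: x=-8 → posterior Normal(46/103, 56/103)
obs 4: x=9 → posterior Normal(334/135, 56/135)
obs 5: x=-1 → posterior Normal(302/167, 56/167)
obs 6: x=10 → posterior Normal(622/199, 56/199)
obs 7: x=-7/2 → posterior Normal(170/77, 8/33)

170/77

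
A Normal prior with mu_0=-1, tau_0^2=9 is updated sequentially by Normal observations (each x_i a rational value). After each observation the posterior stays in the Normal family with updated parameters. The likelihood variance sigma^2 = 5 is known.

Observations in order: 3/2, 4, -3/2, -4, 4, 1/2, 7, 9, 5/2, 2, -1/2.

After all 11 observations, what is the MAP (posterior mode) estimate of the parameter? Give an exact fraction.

431/208

obs 1: x=3/2 → posterior Normal(17/28, 45/14)
obs 2: x=4 → posterior Normal(89/46, 45/23)
obs 3: x=-3/2 → posterior Normal(31/32, 45/32)
obs 4: x=-4 → posterior Normal(-5/41, 45/41)
obs 5: x=4 → posterior Normal(31/50, 9/10)
obs 6: x=1/2 → posterior Normal(71/118, 45/59)
obs 7: x=7 → posterior Normal(197/136, 45/68)
obs 8: x=9 → posterior Normal(359/154, 45/77)
obs 9: x=5/2 → posterior Normal(101/43, 45/86)
obs 10: x=2 → posterior Normal(44/19, 9/19)
obs 11: x=-1/2 → posterior Normal(431/208, 45/104)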